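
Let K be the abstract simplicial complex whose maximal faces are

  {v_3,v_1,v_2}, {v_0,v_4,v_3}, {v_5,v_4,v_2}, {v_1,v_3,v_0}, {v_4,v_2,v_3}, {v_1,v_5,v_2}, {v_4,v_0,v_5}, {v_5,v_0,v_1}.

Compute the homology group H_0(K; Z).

H_0 ≅ Z.

Fix the vertex order v_0 < v_1 < v_2 < v_3 < v_4 < v_5 and write every simplex with vertices in increasing order. Then dim K = 2 and the simplices of K are:

  0-simplices (6): [v_0], [v_1], [v_2], [v_3], [v_4], [v_5]
  1-simplices (12): [v_0,v_1], [v_0,v_3], [v_0,v_4], [v_0,v_5], [v_1,v_2], [v_1,v_3], [v_1,v_5], [v_2,v_3], [v_2,v_4], [v_2,v_5], [v_3,v_4], [v_4,v_5]
  2-simplices (8): [v_0,v_1,v_3], [v_0,v_1,v_5], [v_0,v_3,v_4], [v_0,v_4,v_5], [v_1,v_2,v_3], [v_1,v_2,v_5], [v_2,v_3,v_4], [v_2,v_4,v_5]

Hence C_0 ≅ Z^6, C_1 ≅ Z^12, C_2 ≅ Z^8.

The boundary map ∂_1: C_1 → C_0 sends each edge [p,q] (with p < q) to q − p.
As a 6×12 matrix over Z this has rank 5, with invariant factors (1,1,1,1,1).

Boundary ∂_2: C_2 → C_1 sends each 2-simplex [p,q,r] to [q,r] − [p,r] + [p,q]. For instance
  ∂[v_1,v_2,v_5] = [v_2,v_5] − [v_1,v_5] + [v_1,v_2],
  ∂[v_0,v_3,v_4] = [v_3,v_4] − [v_0,v_4] + [v_0,v_3].
The resulting 12×8 matrix has rank 7, and its Smith normal form has invariant factors (1,1,1,1,1,1,1).

From H_k ≅ ker(∂_k) / im(∂_{k+1}) we obtain:

  H_0: rank C_0 − rank ∂_1 = 6 − 5 = 1, and the invariant factors of ∂_1 are all 1, so H_0 ≅ Z.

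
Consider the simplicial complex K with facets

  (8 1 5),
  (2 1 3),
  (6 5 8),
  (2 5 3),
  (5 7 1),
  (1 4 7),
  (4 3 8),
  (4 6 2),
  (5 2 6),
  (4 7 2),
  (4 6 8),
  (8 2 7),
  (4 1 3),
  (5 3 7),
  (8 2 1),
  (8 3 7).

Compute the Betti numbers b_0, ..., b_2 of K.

b_0 = 1, b_1 = 2, b_2 = 1.

We work with the vertex ordering 1 < 2 < 3 < 4 < 5 < 6 < 7 < 8. The simplices of K, each written with vertices in increasing order, are:

  0-simplices (8): [1], [2], [3], [4], [5], [6], [7], [8]
  1-simplices (24): (24 of them)
  2-simplices (16): [1,2,3], [1,2,8], [1,3,4], [1,4,7], [1,5,7], [1,5,8], [2,3,5], [2,4,6], [2,4,7], [2,5,6], [2,7,8], [3,4,8], [3,5,7], [3,7,8], [4,6,8], [5,6,8]

giving chain groups C_0 ≅ Z^8, C_1 ≅ Z^24, C_2 ≅ Z^16.

Boundary ∂_1: C_1 → C_0 sends each edge [p,q] (with p < q) to q − p. For instance
  ∂[6,8] = [8] − [6].
The 8×24 boundary matrix has rank 7 and Smith normal form diag(1,1,1,1,1,1,1).

The boundary map ∂_2: C_2 → C_1 maps a triangle to the signed sum of its edges. For instance
  ∂[3,7,8] = [7,8] − [3,8] + [3,7],
  ∂[3,5,7] = [5,7] − [3,7] + [3,5].
As a 24×16 matrix over Z this has rank 15, with invariant factors (1,1,1,1,1,1,1,1,1,1,1,1,1,1,1).

From H_k ≅ ker(∂_k) / im(∂_{k+1}) we obtain:

  H_0: rank C_0 − rank ∂_1 = 8 − 7 = 1, and the invariant factors of ∂_1 are all 1, so H_0 = Z.
  H_1: rank ker ∂_1 − rank ∂_2 = (24 − 7) − 15 = 2, and the invariant factors of ∂_2 are all 1, so H_1 = Z^2.
  H_2: rank ker ∂_2 − rank ∂_3 = (16 − 15) − 0 = 1, and there is no ∂_3, so H_2 = Z.

As a check, the Euler characteristic is 8 − 24 + 16 = 0, which agrees with 1 − 2 + 1 = 0.

Hence the Betti numbers are b_0 = 1, b_1 = 2, b_2 = 1.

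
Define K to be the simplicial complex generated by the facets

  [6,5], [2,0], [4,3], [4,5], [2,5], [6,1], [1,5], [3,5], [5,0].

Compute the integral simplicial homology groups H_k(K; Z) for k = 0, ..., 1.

We work with the vertex ordering 0 < 1 < 2 < 3 < 4 < 5 < 6. The simplices of K, each written with vertices in increasing order, are:

  0-simplices (7): [0], [1], [2], [3], [4], [5], [6]
  1-simplices (9): [0,2], [0,5], [1,5], [1,6], [2,5], [3,4], [3,5], [4,5], [5,6]

so the chain groups are C_0 ≅ Z^7, C_1 ≅ Z^9.

Boundary ∂_1: C_1 → C_0 maps an edge to its endpoints' difference, ∂[p,q] = q − p. For instance
  ∂[5,6] = [6] − [5].
This gives a 7×9 integer matrix of rank 6; reducing to Smith normal form yields diagonal entries (1,1,1,1,1,1).

Reading off H_k = ker ∂_k / im ∂_{k+1}:

  H_0: rank C_0 − rank ∂_1 = 7 − 6 = 1, and the invariant factors of ∂_1 are all 1, so H_0 = Z.
  H_1: rank ker ∂_1 − rank ∂_2 = (9 − 6) − 0 = 3, and there is no ∂_2, so H_1 = Z^3.

H_0 = Z,  H_1 = Z^3.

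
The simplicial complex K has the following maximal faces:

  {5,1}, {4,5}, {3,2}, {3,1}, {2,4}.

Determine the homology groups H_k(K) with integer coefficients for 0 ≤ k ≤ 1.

H_0 ≅ Z,  H_1 ≅ Z.

Fix the vertex order 1 < 2 < 3 < 4 < 5 and write every simplex with vertices in increasing order. Then dim K = 1 and the simplices of K are:

  0-simplices (5): [1], [2], [3], [4], [5]
  1-simplices (5): [1,3], [1,5], [2,3], [2,4], [4,5]

so the chain groups are C_0 ≅ Z^5, C_1 ≅ Z^5.

∂_1: C_1 → C_0 is given by ∂[p,q] = [q] − [p]. For instance
  ∂[1,5] = [5] − [1].
As a 5×5 matrix over Z this has rank 4, with invariant factors (1,1,1,1).

From H_k ≅ ker(∂_k) / im(∂_{k+1}) we obtain:

  H_0: rank C_0 − rank ∂_1 = 5 − 4 = 1, and the invariant factors of ∂_1 are all 1, so H_0 ≅ Z.
  H_1: rank ker ∂_1 − rank ∂_2 = (5 − 4) − 0 = 1, and there is no ∂_2, so H_1 ≅ Z.

As a check, the Euler characteristic is 5 − 5 = 0, which agrees with 1 − 1 = 0.
(K is a triangulation of the circle S^1.)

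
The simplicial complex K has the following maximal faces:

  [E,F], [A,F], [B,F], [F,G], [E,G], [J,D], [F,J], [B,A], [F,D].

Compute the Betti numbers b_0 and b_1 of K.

Order the vertices as A < B < D < E < F < G < J. Listing each simplex with vertices in this order, K has dimension 1 with simplices:

  0-simplices (7): A, B, D, E, F, G, J
  1-simplices (9): AB, AF, BF, DF, DJ, EF, EG, FG, FJ

Hence C_0 ≅ Z^7, C_1 ≅ Z^9.

Boundary ∂_1: C_1 → C_0 is given by ∂[p,q] = [q] − [p].
The 7×9 boundary matrix has rank 6 and Smith normal form diag(1,1,1,1,1,1).

Reading off H_k = ker ∂_k / im ∂_{k+1}:

  H_0: rank C_0 − rank ∂_1 = 7 − 6 = 1, and the invariant factors of ∂_1 are all 1, so H_0 ≅ Z.
  H_1: rank ker ∂_1 − rank ∂_2 = (9 − 6) − 0 = 3, and there is no ∂_2, so H_1 ≅ Z^3.

As a check, the Euler characteristic is 7 − 9 = -2, which agrees with 1 − 3 = -2.

Hence the Betti numbers are b_0 = 1, b_1 = 3.

b_0 = 1, b_1 = 3.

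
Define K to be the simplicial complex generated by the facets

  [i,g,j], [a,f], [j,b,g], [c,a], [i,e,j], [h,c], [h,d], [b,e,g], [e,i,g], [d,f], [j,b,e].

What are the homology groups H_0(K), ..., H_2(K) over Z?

H_0 ≅ Z^2,  H_1 ≅ Z,  H_2 ≅ Z.

K has 10 vertices, 14 edges, 6 triangles.
rank ∂_0 = 0, rank ∂_1 = 8 ⇒ b_0 = 10 − 0 − 8 = 2; all invariant factors of ∂_1 are 1 so no torsion. So H_0 ≅ Z^2.
rank ∂_1 = 8, rank ∂_2 = 5 ⇒ b_1 = 14 − 8 − 5 = 1; all invariant factors of ∂_2 are 1 so no torsion. So H_1 ≅ Z.
rank ∂_2 = 5, rank ∂_3 = 0 ⇒ b_2 = 6 − 5 − 0 = 1. So H_2 ≅ Z.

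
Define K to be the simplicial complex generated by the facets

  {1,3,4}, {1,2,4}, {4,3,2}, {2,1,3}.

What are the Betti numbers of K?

K has 4 vertices, 6 edges, 4 triangles.
rank ∂_0 = 0, rank ∂_1 = 3 ⇒ b_0 = 4 − 0 − 3 = 1; all invariant factors of ∂_1 are 1 so no torsion. So H_0 = Z.
rank ∂_1 = 3, rank ∂_2 = 3 ⇒ b_1 = 6 − 3 − 3 = 0; all invariant factors of ∂_2 are 1 so no torsion. So H_1 = 0.
rank ∂_2 = 3, rank ∂_3 = 0 ⇒ b_2 = 4 − 3 − 0 = 1. So H_2 = Z.

b_0 = 1, b_1 = 0, b_2 = 1.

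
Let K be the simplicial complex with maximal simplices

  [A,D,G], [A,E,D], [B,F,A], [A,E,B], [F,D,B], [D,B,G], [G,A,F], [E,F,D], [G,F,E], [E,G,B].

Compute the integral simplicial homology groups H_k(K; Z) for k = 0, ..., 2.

We work with the vertex ordering A < B < D < E < F < G. The simplices of K, each written with vertices in increasing order, are:

  0-simplices (6): A, B, D, E, F, G
  1-simplices (15): AB, AD, AE, AF, AG, BD, BE, BF, BG, DE, DF, DG, EF, EG, FG
  2-simplices (10): ABE, ABF, ADE, ADG, AFG, BDF, BDG, BEG, DEF, EFG

giving chain groups C_0 ≅ Z^6, C_1 ≅ Z^15, C_2 ≅ Z^10.

∂_1: C_1 → C_0 sends each edge [p,q] (with p < q) to q − p.
As a 6×15 matrix over Z this has rank 5, with invariant factors (1,1,1,1,1).

The boundary map ∂_2: C_2 → C_1 sends each 2-simplex [p,q,r] to [q,r] − [p,r] + [p,q]. For instance
  ∂BEG = EG − BG + BE,
  ∂EFG = FG − EG + EF.
This gives a 15×10 integer matrix of rank 10; reducing to Smith normal form yields diagonal entries (1,1,1,1,1,1,1,1,1,2).

Now H_k = ker ∂_k / im ∂_{k+1}, so:

  H_0: rank C_0 − rank ∂_1 = 6 − 5 = 1, and the invariant factors of ∂_1 are all 1, so H_0 ≅ Z.
  H_1: rank ker ∂_1 − rank ∂_2 = (15 − 5) − 10 = 0, and ∂_2 has invariant factor 2 > 1, so H_1 ≅ Z/2.
  H_2: rank ker ∂_2 − rank ∂_3 = (10 − 10) − 0 = 0, and there is no ∂_3, so H_2 ≅ 0.

As a check, the Euler characteristic is 6 − 15 + 10 = 1, which agrees with 1 − 0 + 0 = 1.

H_0 ≅ Z,  H_1 ≅ Z/2,  H_2 = 0.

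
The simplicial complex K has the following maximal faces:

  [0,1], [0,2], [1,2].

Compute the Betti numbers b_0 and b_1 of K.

b_0 = 1, b_1 = 1.

Order the vertices as 0 < 1 < 2. Listing each simplex with vertices in this order, K has dimension 1 with simplices:

  0-simplices (3): [0], [1], [2]
  1-simplices (3): [0,1], [0,2], [1,2]

so the chain groups are C_0 ≅ Z^3, C_1 ≅ Z^3.

The boundary map ∂_1: C_1 → C_0 maps an edge to its endpoints' difference, ∂[p,q] = q − p. For instance
  ∂[0,1] = [1] − [0].
As a 3×3 matrix over Z this has rank 2, with invariant factors (1,1).

Reading off H_k = ker ∂_k / im ∂_{k+1}:

  H_0: rank C_0 − rank ∂_1 = 3 − 2 = 1, and the invariant factors of ∂_1 are all 1, so H_0 ≅ Z.
  H_1: rank ker ∂_1 − rank ∂_2 = (3 − 2) − 0 = 1, and there is no ∂_2, so H_1 ≅ Z.

Hence the Betti numbers are b_0 = 1, b_1 = 1.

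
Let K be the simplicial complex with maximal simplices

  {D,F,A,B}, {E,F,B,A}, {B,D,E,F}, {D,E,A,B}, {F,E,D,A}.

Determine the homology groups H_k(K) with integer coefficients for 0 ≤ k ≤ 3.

H_0 ≅ Z,  H_1 = 0,  H_2 = 0,  H_3 ≅ Z.

We work with the vertex ordering A < B < D < E < F. The simplices of K, each written with vertices in increasing order, are:

  0-simplices (5): A, B, D, E, F
  1-simplices (10): AB, AD, AE, AF, BD, BE, BF, DE, DF, EF
  2-simplices (10): ABD, ABE, ABF, ADE, ADF, AEF, BDE, BDF, BEF, DEF
  3-simplices (5): ABDE, ABDF, ABEF, ADEF, BDEF

giving chain groups C_0 ≅ Z^5, C_1 ≅ Z^10, C_2 ≅ Z^10, C_3 ≅ Z^5.

∂_1: C_1 → C_0 maps an edge to its endpoints' difference, ∂[p,q] = q − p.
The 5×10 boundary matrix has rank 4 and Smith normal form diag(1,1,1,1).

Boundary ∂_2: C_2 → C_1 sends each 2-simplex [p,q,r] to [q,r] − [p,r] + [p,q]. For instance
  ∂BDE = DE − BE + BD,
  ∂AEF = EF − AF + AE.
This gives a 10×10 integer matrix of rank 6; reducing to Smith normal form yields diagonal entries (1,1,1,1,1,1).

Boundary ∂_3: C_3 → C_2 sends each 3-simplex σ to the alternating sum Σ_i (−1)^i (σ with its i-th vertex removed). For instance
  ∂BDEF = DEF − BEF + BDF − BDE,
  ∂ABEF = BEF − AEF + ABF − ABE.
The resulting 10×5 matrix has rank 4, and its Smith normal form has invariant factors (1,1,1,1).

Now H_k = ker ∂_k / im ∂_{k+1}, so:

  H_0: rank C_0 − rank ∂_1 = 5 − 4 = 1, and the invariant factors of ∂_1 are all 1, so H_0 ≅ Z.
  H_1: rank ker ∂_1 − rank ∂_2 = (10 − 4) − 6 = 0, and the invariant factors of ∂_2 are all 1, so H_1 ≅ 0.
  H_2: rank ker ∂_2 − rank ∂_3 = (10 − 6) − 4 = 0, and the invariant factors of ∂_3 are all 1, so H_2 ≅ 0.
  H_3: rank ker ∂_3 − rank ∂_4 = (5 − 4) − 0 = 1, and there is no ∂_4, so H_3 ≅ Z.

As a check, the Euler characteristic is 5 − 10 + 10 − 5 = 0, which agrees with 1 − 0 + 0 − 1 = 0.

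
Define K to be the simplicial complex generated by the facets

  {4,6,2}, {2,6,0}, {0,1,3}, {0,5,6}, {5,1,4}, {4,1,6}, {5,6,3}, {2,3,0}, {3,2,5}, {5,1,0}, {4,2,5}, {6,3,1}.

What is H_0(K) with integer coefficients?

K has 7 vertices, 18 edges, 12 triangles.
rank ∂_0 = 0, rank ∂_1 = 6 ⇒ b_0 = 7 − 0 − 6 = 1; all invariant factors of ∂_1 are 1 so no torsion. So H_0 = Z.

H_0 = Z.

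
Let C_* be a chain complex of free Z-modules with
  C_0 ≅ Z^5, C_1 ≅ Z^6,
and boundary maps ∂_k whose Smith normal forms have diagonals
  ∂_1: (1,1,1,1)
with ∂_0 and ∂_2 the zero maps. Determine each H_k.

H_0 ≅ Z,  H_1 ≅ Z^2.

H_0: b_0 = 5 − 0 − 4 = 1; torsion from ∂_1 factors > 1: none. So H_0 ≅ Z.
H_1: b_1 = 6 − 4 − 0 = 2; torsion from ∂_2 factors > 1: none. So H_1 ≅ Z^2.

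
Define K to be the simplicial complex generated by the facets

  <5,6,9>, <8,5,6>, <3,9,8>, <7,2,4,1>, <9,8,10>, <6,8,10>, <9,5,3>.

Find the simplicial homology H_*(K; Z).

H_0 = Z^2,  H_1 = Z,  H_2 = 0,  H_3 = 0.

Fix the vertex order 1 < 2 < 3 < 4 < 5 < 6 < 7 < 8 < 9 < 10 and write every simplex with vertices in increasing order. Then dim K = 3 and the simplices of K are:

  0-simplices (10): [1], [2], [3], [4], [5], [6], [7], [8], [9], [10]
  1-simplices (18): [1,2], [1,4], [1,7], [2,4], [2,7], [3,5], [3,8], [3,9], [4,7], [5,6], [5,8], [5,9], [6,8], [6,9], [6,10], [8,9], [8,10], [9,10]
  2-simplices (10): [1,2,4], [1,2,7], [1,4,7], [2,4,7], [3,5,9], [3,8,9], [5,6,8], [5,6,9], [6,8,10], [8,9,10]
  3-simplices (1): [1,2,4,7]

so the chain groups are C_0 ≅ Z^10, C_1 ≅ Z^18, C_2 ≅ Z^10, C_3 ≅ Z^1.

The boundary map ∂_1: C_1 → C_0 maps an edge to its endpoints' difference, ∂[p,q] = q − p.
The 10×18 boundary matrix has rank 8 and Smith normal form diag(1,1,1,1,1,1,1,1).

The boundary map ∂_2: C_2 → C_1 acts by ∂[p,q,r] = [q,r] − [p,r] + [p,q]. For instance
  ∂[1,4,7] = [4,7] − [1,7] + [1,4],
  ∂[3,8,9] = [8,9] − [3,9] + [3,8].
The resulting 18×10 matrix has rank 9, and its Smith normal form has invariant factors (1,1,1,1,1,1,1,1,1).

∂_3: C_3 → C_2 sends each 3-simplex σ to the alternating sum Σ_i (−1)^i (σ with its i-th vertex removed). For instance
  ∂[1,2,4,7] = [2,4,7] − [1,4,7] + [1,2,7] − [1,2,4].
As a 10×1 matrix over Z this has rank 1, with invariant factors (1).

Computing H_k = (kernel of ∂_k) / (image of ∂_{k+1}):

  H_0: rank C_0 − rank ∂_1 = 10 − 8 = 2, and the invariant factors of ∂_1 are all 1, so H_0 = Z^2.
  H_1: rank ker ∂_1 − rank ∂_2 = (18 − 8) − 9 = 1, and the invariant factors of ∂_2 are all 1, so H_1 = Z.
  H_2: rank ker ∂_2 − rank ∂_3 = (10 − 9) − 1 = 0, and the invariant factors of ∂_3 are all 1, so H_2 = 0.
  H_3: rank ker ∂_3 − rank ∂_4 = (1 − 1) − 0 = 0, and there is no ∂_4, so H_3 = 0.

As a check, the Euler characteristic is 10 − 18 + 10 − 1 = 1, which agrees with 2 − 1 + 0 − 0 = 1.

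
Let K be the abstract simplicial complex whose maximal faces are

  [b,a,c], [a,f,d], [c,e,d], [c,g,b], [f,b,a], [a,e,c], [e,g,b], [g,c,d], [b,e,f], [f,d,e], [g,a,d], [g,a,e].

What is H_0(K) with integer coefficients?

Order the vertices as a < b < c < d < e < f < g. Listing each simplex with vertices in this order, K has dimension 2 with simplices:

  0-simplices (7): a, b, c, d, e, f, g
  1-simplices (18): ab, ac, ad, ae, af, ag, bc, be, bf, bg, cd, ce, cg, de, df, dg, ef, eg
  2-simplices (12): abc, abf, ace, adf, adg, aeg, bcg, bef, beg, cde, cdg, def

so the chain groups are C_0 ≅ Z^7, C_1 ≅ Z^18, C_2 ≅ Z^12.

∂_1: C_1 → C_0 is given by ∂[p,q] = [q] − [p].
This gives a 7×18 integer matrix of rank 6; reducing to Smith normal form yields diagonal entries (1,1,1,1,1,1).

∂_2: C_2 → C_1 maps a triangle to the signed sum of its edges. For instance
  ∂aeg = eg − ag + ae,
  ∂abc = bc − ac + ab.
The 18×12 boundary matrix has rank 12 and Smith normal form diag(1,1,1,1,1,1,1,1,1,1,1,2).

Now H_k = ker ∂_k / im ∂_{k+1}, so:

  H_0: rank C_0 − rank ∂_1 = 7 − 6 = 1, and the invariant factors of ∂_1 are all 1, so H_0 ≅ Z.

H_0 = Z.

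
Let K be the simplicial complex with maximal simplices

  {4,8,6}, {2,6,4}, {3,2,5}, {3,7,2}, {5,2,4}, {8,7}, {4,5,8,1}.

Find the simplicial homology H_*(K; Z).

H_0 ≅ Z,  H_1 ≅ Z,  H_2 = 0,  H_3 = 0.

Order the vertices as 1 < 2 < 3 < 4 < 5 < 6 < 7 < 8. Listing each simplex with vertices in this order, K has dimension 3 with simplices:

  0-simplices (8): [1], [2], [3], [4], [5], [6], [7], [8]
  1-simplices (16): [1,4], [1,5], [1,8], [2,3], [2,4], [2,5], [2,6], [2,7], [3,5], [3,7], [4,5], [4,6], [4,8], [5,8], [6,8], [7,8]
  2-simplices (9): [1,4,5], [1,4,8], [1,5,8], [2,3,5], [2,3,7], [2,4,5], [2,4,6], [4,5,8], [4,6,8]
  3-simplices (1): [1,4,5,8]

Hence C_0 ≅ Z^8, C_1 ≅ Z^16, C_2 ≅ Z^9, C_3 ≅ Z^1.

The boundary map ∂_1: C_1 → C_0 sends each edge [p,q] (with p < q) to q − p. For instance
  ∂[1,4] = [4] − [1].
This gives a 8×16 integer matrix of rank 7; reducing to Smith normal form yields diagonal entries (1,1,1,1,1,1,1).

∂_2: C_2 → C_1 sends each 2-simplex [p,q,r] to [q,r] − [p,r] + [p,q]. For instance
  ∂[1,4,5] = [4,5] − [1,5] + [1,4],
  ∂[2,4,6] = [4,6] − [2,6] + [2,4].
As a 16×9 matrix over Z this has rank 8, with invariant factors (1,1,1,1,1,1,1,1).

The boundary map ∂_3: C_3 → C_2 sends each 3-simplex σ to the alternating sum Σ_i (−1)^i (σ with its i-th vertex removed). For instance
  ∂[1,4,5,8] = [4,5,8] − [1,5,8] + [1,4,8] − [1,4,5].
As a 9×1 matrix over Z this has rank 1, with invariant factors (1).

Now H_k = ker ∂_k / im ∂_{k+1}, so:

  H_0: rank C_0 − rank ∂_1 = 8 − 7 = 1, and the invariant factors of ∂_1 are all 1, so H_0 = Z.
  H_1: rank ker ∂_1 − rank ∂_2 = (16 − 7) − 8 = 1, and the invariant factors of ∂_2 are all 1, so H_1 = Z.
  H_2: rank ker ∂_2 − rank ∂_3 = (9 − 8) − 1 = 0, and the invariant factors of ∂_3 are all 1, so H_2 = 0.
  H_3: rank ker ∂_3 − rank ∂_4 = (1 − 1) − 0 = 0, and there is no ∂_4, so H_3 = 0.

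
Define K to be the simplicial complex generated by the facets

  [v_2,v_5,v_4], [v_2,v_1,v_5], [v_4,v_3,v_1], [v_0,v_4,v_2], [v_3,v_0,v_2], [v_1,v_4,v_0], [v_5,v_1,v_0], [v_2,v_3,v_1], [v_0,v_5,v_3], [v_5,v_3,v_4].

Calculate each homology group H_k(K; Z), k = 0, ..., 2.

H_0 = Z,  H_1 = Z/2Z,  H_2 = 0.

Take the total order v_0 < v_1 < v_2 < v_3 < v_4 < v_5 on the vertex set. Then K (dimension 2) consists of the simplices:

  0-simplices (6): [v_0], [v_1], [v_2], [v_3], [v_4], [v_5]
  1-simplices (15): (15 of them)
  2-simplices (10): [v_0,v_1,v_4], [v_0,v_1,v_5], [v_0,v_2,v_3], [v_0,v_2,v_4], [v_0,v_3,v_5], [v_1,v_2,v_3], [v_1,v_2,v_5], [v_1,v_3,v_4], [v_2,v_4,v_5], [v_3,v_4,v_5]

Hence C_0 ≅ Z^6, C_1 ≅ Z^15, C_2 ≅ Z^10.

∂_1: C_1 → C_0 is given by ∂[p,q] = [q] − [p].
As a 6×15 matrix over Z this has rank 5, with invariant factors (1,1,1,1,1).

∂_2: C_2 → C_1 acts by ∂[p,q,r] = [q,r] − [p,r] + [p,q]. For instance
  ∂[v_0,v_2,v_3] = [v_2,v_3] − [v_0,v_3] + [v_0,v_2],
  ∂[v_1,v_2,v_5] = [v_2,v_5] − [v_1,v_5] + [v_1,v_2].
As a 15×10 matrix over Z this has rank 10, with invariant factors (1,1,1,1,1,1,1,1,1,2).

Now H_k = ker ∂_k / im ∂_{k+1}, so:

  H_0: rank C_0 − rank ∂_1 = 6 − 5 = 1, and the invariant factors of ∂_1 are all 1, so H_0 ≅ Z.
  H_1: rank ker ∂_1 − rank ∂_2 = (15 − 5) − 10 = 0, and ∂_2 has invariant factor 2 > 1, so H_1 ≅ Z/2Z.
  H_2: rank ker ∂_2 − rank ∂_3 = (10 − 10) − 0 = 0, and there is no ∂_3, so H_2 ≅ 0.

As a check, the Euler characteristic is 6 − 15 + 10 = 1, which agrees with 1 − 0 + 0 = 1.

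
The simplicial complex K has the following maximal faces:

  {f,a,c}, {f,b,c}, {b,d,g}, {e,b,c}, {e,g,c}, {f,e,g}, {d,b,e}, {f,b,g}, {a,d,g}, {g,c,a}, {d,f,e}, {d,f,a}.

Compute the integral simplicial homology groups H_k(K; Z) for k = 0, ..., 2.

H_0 = Z,  H_1 = Z/2,  H_2 = 0.

We work with the vertex ordering a < b < c < d < e < f < g. The simplices of K, each written with vertices in increasing order, are:

  0-simplices (7): a, b, c, d, e, f, g
  1-simplices (18): ac, ad, af, ag, bc, bd, be, bf, bg, ce, cf, cg, de, df, dg, ef, eg, fg
  2-simplices (12): acf, acg, adf, adg, bce, bcf, bde, bdg, bfg, ceg, def, efg

giving chain groups C_0 ≅ Z^7, C_1 ≅ Z^18, C_2 ≅ Z^12.

Boundary ∂_1: C_1 → C_0 sends each edge [p,q] (with p < q) to q − p. For instance
  ∂cg = g − c.
The 7×18 boundary matrix has rank 6 and Smith normal form diag(1,1,1,1,1,1).

Boundary ∂_2: C_2 → C_1 maps a triangle to the signed sum of its edges. For instance
  ∂bdg = dg − bg + bd,
  ∂bfg = fg − bg + bf.
As a 18×12 matrix over Z this has rank 12, with invariant factors (1,1,1,1,1,1,1,1,1,1,1,2).

Computing H_k = (kernel of ∂_k) / (image of ∂_{k+1}):

  H_0: rank C_0 − rank ∂_1 = 7 − 6 = 1, and the invariant factors of ∂_1 are all 1, so H_0 = Z.
  H_1: rank ker ∂_1 − rank ∂_2 = (18 − 6) − 12 = 0, and ∂_2 has invariant factor 2 > 1, so H_1 = Z/2.
  H_2: rank ker ∂_2 − rank ∂_3 = (12 − 12) − 0 = 0, and there is no ∂_3, so H_2 = 0.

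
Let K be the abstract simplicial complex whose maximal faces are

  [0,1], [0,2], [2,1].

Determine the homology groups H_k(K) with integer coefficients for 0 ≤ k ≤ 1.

K has 3 vertices, 3 edges.
rank ∂_0 = 0, rank ∂_1 = 2 ⇒ b_0 = 3 − 0 − 2 = 1; all invariant factors of ∂_1 are 1 so no torsion. So H_0 = Z.
rank ∂_1 = 2, rank ∂_2 = 0 ⇒ b_1 = 3 − 2 − 0 = 1. So H_1 = Z.

H_0 ≅ Z,  H_1 ≅ Z.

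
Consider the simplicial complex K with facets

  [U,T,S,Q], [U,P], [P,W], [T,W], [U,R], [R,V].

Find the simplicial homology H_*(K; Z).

H_0 ≅ Z,  H_1 ≅ Z,  H_2 = 0,  H_3 = 0.

Order the vertices as P < Q < R < S < T < U < V < W. Listing each simplex with vertices in this order, K has dimension 3 with simplices:

  0-simplices (8): P, Q, R, S, T, U, V, W
  1-simplices (11): PU, PW, QS, QT, QU, RU, RV, ST, SU, TU, TW
  2-simplices (4): QST, QSU, QTU, STU
  3-simplices (1): QSTU

Hence C_0 ≅ Z^8, C_1 ≅ Z^11, C_2 ≅ Z^4, C_3 ≅ Z^1.

Boundary ∂_1: C_1 → C_0 is given by ∂[p,q] = [q] − [p].
This gives a 8×11 integer matrix of rank 7; reducing to Smith normal form yields diagonal entries (1,1,1,1,1,1,1).

Boundary ∂_2: C_2 → C_1 sends each 2-simplex [p,q,r] to [q,r] − [p,r] + [p,q]. For instance
  ∂QTU = TU − QU + QT,
  ∂QST = ST − QT + QS.
This gives a 11×4 integer matrix of rank 3; reducing to Smith normal form yields diagonal entries (1,1,1).

∂_3: C_3 → C_2 sends each 3-simplex σ to the alternating sum Σ_i (−1)^i (σ with its i-th vertex removed). For instance
  ∂QSTU = STU − QTU + QSU − QST.
The resulting 4×1 matrix has rank 1, and its Smith normal form has invariant factors (1).

Now H_k = ker ∂_k / im ∂_{k+1}, so:

  H_0: rank C_0 − rank ∂_1 = 8 − 7 = 1, and the invariant factors of ∂_1 are all 1, so H_0 = Z.
  H_1: rank ker ∂_1 − rank ∂_2 = (11 − 7) − 3 = 1, and the invariant factors of ∂_2 are all 1, so H_1 = Z.
  H_2: rank ker ∂_2 − rank ∂_3 = (4 − 3) − 1 = 0, and the invariant factors of ∂_3 are all 1, so H_2 = 0.
  H_3: rank ker ∂_3 − rank ∂_4 = (1 − 1) − 0 = 0, and there is no ∂_4, so H_3 = 0.

As a check, the Euler characteristic is 8 − 11 + 4 − 1 = 0, which agrees with 1 − 1 + 0 − 0 = 0.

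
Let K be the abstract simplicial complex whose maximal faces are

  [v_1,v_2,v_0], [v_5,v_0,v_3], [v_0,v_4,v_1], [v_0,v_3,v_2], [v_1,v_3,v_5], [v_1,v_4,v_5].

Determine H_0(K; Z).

H_0 ≅ Z.

Order the vertices as v_0 < v_1 < v_2 < v_3 < v_4 < v_5. Listing each simplex with vertices in this order, K has dimension 2 with simplices:

  0-simplices (6): [v_0], [v_1], [v_2], [v_3], [v_4], [v_5]
  1-simplices (12): [v_0,v_1], [v_0,v_2], [v_0,v_3], [v_0,v_4], [v_0,v_5], [v_1,v_2], [v_1,v_3], [v_1,v_4], [v_1,v_5], [v_2,v_3], [v_3,v_5], [v_4,v_5]
  2-simplices (6): [v_0,v_1,v_2], [v_0,v_1,v_4], [v_0,v_2,v_3], [v_0,v_3,v_5], [v_1,v_3,v_5], [v_1,v_4,v_5]

so the chain groups are C_0 ≅ Z^6, C_1 ≅ Z^12, C_2 ≅ Z^6.

∂_1: C_1 → C_0 sends each edge [p,q] (with p < q) to q − p. For instance
  ∂[v_2,v_3] = [v_3] − [v_2].
The 6×12 boundary matrix has rank 5 and Smith normal form diag(1,1,1,1,1).

∂_2: C_2 → C_1 sends each 2-simplex [p,q,r] to [q,r] − [p,r] + [p,q]. For instance
  ∂[v_0,v_1,v_2] = [v_1,v_2] − [v_0,v_2] + [v_0,v_1],
  ∂[v_0,v_1,v_4] = [v_1,v_4] − [v_0,v_4] + [v_0,v_1].
The 12×6 boundary matrix has rank 6 and Smith normal form diag(1,1,1,1,1,1).

From H_k ≅ ker(∂_k) / im(∂_{k+1}) we obtain:

  H_0: rank C_0 − rank ∂_1 = 6 − 5 = 1, and the invariant factors of ∂_1 are all 1, so H_0 = Z.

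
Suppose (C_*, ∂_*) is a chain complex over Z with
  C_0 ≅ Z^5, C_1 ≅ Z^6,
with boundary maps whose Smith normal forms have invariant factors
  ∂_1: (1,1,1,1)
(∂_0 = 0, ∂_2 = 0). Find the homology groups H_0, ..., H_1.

H_0: b_0 = 5 − 0 − 4 = 1; torsion from ∂_1 factors > 1: none. So H_0 ≅ Z.
H_1: b_1 = 6 − 4 − 0 = 2; torsion from ∂_2 factors > 1: none. So H_1 ≅ Z^2.

H_0 ≅ Z,  H_1 ≅ Z^2.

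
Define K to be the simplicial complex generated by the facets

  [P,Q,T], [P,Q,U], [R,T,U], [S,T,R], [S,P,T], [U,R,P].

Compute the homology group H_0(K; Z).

We work with the vertex ordering P < Q < R < S < T < U. The simplices of K, each written with vertices in increasing order, are:

  0-simplices (6): P, Q, R, S, T, U
  1-simplices (12): PQ, PR, PS, PT, PU, QT, QU, RS, RT, RU, ST, TU
  2-simplices (6): PQT, PQU, PRU, PST, RST, RTU

so the chain groups are C_0 ≅ Z^6, C_1 ≅ Z^12, C_2 ≅ Z^6.

The boundary map ∂_1: C_1 → C_0 is given by ∂[p,q] = [q] − [p].
This gives a 6×12 integer matrix of rank 5; reducing to Smith normal form yields diagonal entries (1,1,1,1,1).

Boundary ∂_2: C_2 → C_1 maps a triangle to the signed sum of its edges. For instance
  ∂RTU = TU − RU + RT,
  ∂PST = ST − PT + PS.
As a 12×6 matrix over Z this has rank 6, with invariant factors (1,1,1,1,1,1).

Reading off H_k = ker ∂_k / im ∂_{k+1}:

  H_0: rank C_0 − rank ∂_1 = 6 − 5 = 1, and the invariant factors of ∂_1 are all 1, so H_0 ≅ Z.

H_0 ≅ Z.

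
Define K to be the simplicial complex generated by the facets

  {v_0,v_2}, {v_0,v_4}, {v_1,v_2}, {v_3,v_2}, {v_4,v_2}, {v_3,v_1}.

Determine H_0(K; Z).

H_0 ≅ Z.

We work with the vertex ordering v_0 < v_1 < v_2 < v_3 < v_4. The simplices of K, each written with vertices in increasing order, are:

  0-simplices (5): [v_0], [v_1], [v_2], [v_3], [v_4]
  1-simplices (6): [v_0,v_2], [v_0,v_4], [v_1,v_2], [v_1,v_3], [v_2,v_3], [v_2,v_4]

so the chain groups are C_0 ≅ Z^5, C_1 ≅ Z^6.

The boundary map ∂_1: C_1 → C_0 is given by ∂[p,q] = [q] − [p]. For instance
  ∂[v_0,v_2] = [v_2] − [v_0].
This gives a 5×6 integer matrix of rank 4; reducing to Smith normal form yields diagonal entries (1,1,1,1).

From H_k ≅ ker(∂_k) / im(∂_{k+1}) we obtain:

  H_0: rank C_0 − rank ∂_1 = 5 − 4 = 1, and the invariant factors of ∂_1 are all 1, so H_0 = Z.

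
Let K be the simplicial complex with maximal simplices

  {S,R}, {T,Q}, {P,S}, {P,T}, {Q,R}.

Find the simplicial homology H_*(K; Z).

Take the total order P < Q < R < S < T on the vertex set. Then K (dimension 1) consists of the simplices:

  0-simplices (5): P, Q, R, S, T
  1-simplices (5): PS, PT, QR, QT, RS

so the chain groups are C_0 ≅ Z^5, C_1 ≅ Z^5.

∂_1: C_1 → C_0 sends each edge [p,q] (with p < q) to q − p. For instance
  ∂QT = T − Q.
The resulting 5×5 matrix has rank 4, and its Smith normal form has invariant factors (1,1,1,1).

Computing H_k = (kernel of ∂_k) / (image of ∂_{k+1}):

  H_0: rank C_0 − rank ∂_1 = 5 − 4 = 1, and the invariant factors of ∂_1 are all 1, so H_0 ≅ Z.
  H_1: rank ker ∂_1 − rank ∂_2 = (5 − 4) − 0 = 1, and there is no ∂_2, so H_1 ≅ Z.

H_0 ≅ Z,  H_1 ≅ Z.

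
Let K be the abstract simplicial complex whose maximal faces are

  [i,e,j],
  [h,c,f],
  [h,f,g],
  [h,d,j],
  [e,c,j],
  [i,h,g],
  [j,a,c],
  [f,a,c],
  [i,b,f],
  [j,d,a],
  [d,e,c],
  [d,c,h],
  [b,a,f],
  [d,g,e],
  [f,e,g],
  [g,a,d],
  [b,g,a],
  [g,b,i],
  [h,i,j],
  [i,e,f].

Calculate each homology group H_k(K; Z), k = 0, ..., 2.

H_0 = Z,  H_1 = Z × Z/2,  H_2 = 0.

Fix the vertex order a < b < c < d < e < f < g < h < i < j and write every simplex with vertices in increasing order. Then dim K = 2 and the simplices of K are:

  0-simplices (10): a, b, c, d, e, f, g, h, i, j
  1-simplices (30): ab, ac, ad, af, ag, aj, bf, bg, bi, cd, ce, cf, ch, cj, de, dg, dh, dj, ef, eg, ei, ej, fg, fh, fi, gh, gi, hi, hj, ij
  2-simplices (20): abf, abg, acf, acj, adg, adj, bfi, bgi, cde, cdh, cej, cfh, deg, dhj, efg, efi, eij, fgh, ghi, hij

Hence C_0 ≅ Z^10, C_1 ≅ Z^30, C_2 ≅ Z^20.

The boundary map ∂_1: C_1 → C_0 is given by ∂[p,q] = [q] − [p].
The 10×30 boundary matrix has rank 9 and Smith normal form diag(1,1,1,1,1,1,1,1,1).

∂_2: C_2 → C_1 maps a triangle to the signed sum of its edges. For instance
  ∂dhj = hj − dj + dh,
  ∂cfh = fh − ch + cf.
As a 30×20 matrix over Z this has rank 20, with invariant factors (1,1,1,1,1,1,1,1,1,1,1,1,1,1,1,1,1,1,1,2).

From H_k ≅ ker(∂_k) / im(∂_{k+1}) we obtain:

  H_0: rank C_0 − rank ∂_1 = 10 − 9 = 1, and the invariant factors of ∂_1 are all 1, so H_0 ≅ Z.
  H_1: rank ker ∂_1 − rank ∂_2 = (30 − 9) − 20 = 1, and ∂_2 has invariant factor 2 > 1, so H_1 ≅ Z × Z/2.
  H_2: rank ker ∂_2 − rank ∂_3 = (20 − 20) − 0 = 0, and there is no ∂_3, so H_2 ≅ 0.

(K is a triangulation of the Klein bottle.)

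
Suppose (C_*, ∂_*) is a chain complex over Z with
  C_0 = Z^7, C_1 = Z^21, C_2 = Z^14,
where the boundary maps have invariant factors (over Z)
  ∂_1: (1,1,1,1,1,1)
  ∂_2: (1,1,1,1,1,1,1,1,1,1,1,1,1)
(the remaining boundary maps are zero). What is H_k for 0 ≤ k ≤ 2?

H_0: b_0 = 7 − 0 − 6 = 1; torsion from ∂_1 factors > 1: none. So H_0 ≅ Z.
H_1: b_1 = 21 − 6 − 13 = 2; torsion from ∂_2 factors > 1: none. So H_1 ≅ Z^2.
H_2: b_2 = 14 − 13 − 0 = 1; torsion from ∂_3 factors > 1: none. So H_2 ≅ Z.

H_0 ≅ Z,  H_1 ≅ Z^2,  H_2 ≅ Z.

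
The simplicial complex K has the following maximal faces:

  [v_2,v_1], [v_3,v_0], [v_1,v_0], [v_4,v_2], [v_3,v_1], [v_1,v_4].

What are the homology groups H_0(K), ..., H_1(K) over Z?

Order the vertices as v_0 < v_1 < v_2 < v_3 < v_4. Listing each simplex with vertices in this order, K has dimension 1 with simplices:

  0-simplices (5): [v_0], [v_1], [v_2], [v_3], [v_4]
  1-simplices (6): [v_0,v_1], [v_0,v_3], [v_1,v_2], [v_1,v_3], [v_1,v_4], [v_2,v_4]

giving chain groups C_0 ≅ Z^5, C_1 ≅ Z^6.

∂_1: C_1 → C_0 sends each edge [p,q] (with p < q) to q − p.
The resulting 5×6 matrix has rank 4, and its Smith normal form has invariant factors (1,1,1,1).

Reading off H_k = ker ∂_k / im ∂_{k+1}:

  H_0: rank C_0 − rank ∂_1 = 5 − 4 = 1, and the invariant factors of ∂_1 are all 1, so H_0 = Z.
  H_1: rank ker ∂_1 − rank ∂_2 = (6 − 4) − 0 = 2, and there is no ∂_2, so H_1 = Z^2.

As a check, the Euler characteristic is 5 − 6 = -1, which agrees with 1 − 2 = -1.

H_0 = Z,  H_1 = Z^2.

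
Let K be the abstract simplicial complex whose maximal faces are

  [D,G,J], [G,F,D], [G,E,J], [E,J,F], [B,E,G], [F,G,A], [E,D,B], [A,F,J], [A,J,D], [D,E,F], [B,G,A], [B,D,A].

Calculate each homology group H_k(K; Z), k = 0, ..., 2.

H_0 ≅ Z,  H_1 ≅ Z/2,  H_2 = 0.

Order the vertices as A < B < D < E < F < G < J. Listing each simplex with vertices in this order, K has dimension 2 with simplices:

  0-simplices (7): A, B, D, E, F, G, J
  1-simplices (18): AB, AD, AF, AG, AJ, BD, BE, BG, DE, DF, DG, DJ, EF, EG, EJ, FG, FJ, GJ
  2-simplices (12): ABD, ABG, ADJ, AFG, AFJ, BDE, BEG, DEF, DFG, DGJ, EFJ, EGJ

giving chain groups C_0 ≅ Z^7, C_1 ≅ Z^18, C_2 ≅ Z^12.

The boundary map ∂_1: C_1 → C_0 is given by ∂[p,q] = [q] − [p].
The 7×18 boundary matrix has rank 6 and Smith normal form diag(1,1,1,1,1,1).

∂_2: C_2 → C_1 sends each 2-simplex [p,q,r] to [q,r] − [p,r] + [p,q]. For instance
  ∂DGJ = GJ − DJ + DG,
  ∂AFG = FG − AG + AF.
This gives a 18×12 integer matrix of rank 12; reducing to Smith normal form yields diagonal entries (1,1,1,1,1,1,1,1,1,1,1,2).

From H_k ≅ ker(∂_k) / im(∂_{k+1}) we obtain:

  H_0: rank C_0 − rank ∂_1 = 7 − 6 = 1, and the invariant factors of ∂_1 are all 1, so H_0 = Z.
  H_1: rank ker ∂_1 − rank ∂_2 = (18 − 6) − 12 = 0, and ∂_2 has invariant factor 2 > 1, so H_1 = Z/2.
  H_2: rank ker ∂_2 − rank ∂_3 = (12 − 12) − 0 = 0, and there is no ∂_3, so H_2 = 0.

As a check, the Euler characteristic is 7 − 18 + 12 = 1, which agrees with 1 − 0 + 0 = 1.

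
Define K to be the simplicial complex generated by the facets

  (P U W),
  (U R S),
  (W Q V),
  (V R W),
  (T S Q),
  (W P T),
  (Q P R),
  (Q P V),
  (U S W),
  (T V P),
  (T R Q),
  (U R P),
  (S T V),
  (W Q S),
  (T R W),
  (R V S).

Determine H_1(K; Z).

H_1 ≅ Z^2.

K has 8 vertices, 24 edges, 16 triangles.
rank ∂_1 = 7, rank ∂_2 = 15 ⇒ b_1 = 24 − 7 − 15 = 2; all invariant factors of ∂_2 are 1 so no torsion. So H_1 ≅ Z^2.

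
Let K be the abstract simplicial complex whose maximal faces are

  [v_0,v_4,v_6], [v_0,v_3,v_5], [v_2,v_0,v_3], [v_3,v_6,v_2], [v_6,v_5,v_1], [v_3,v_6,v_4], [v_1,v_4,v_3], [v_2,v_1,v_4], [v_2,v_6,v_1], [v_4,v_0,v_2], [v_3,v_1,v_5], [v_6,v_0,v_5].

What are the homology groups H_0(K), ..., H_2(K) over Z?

Take the total order v_0 < v_1 < v_2 < v_3 < v_4 < v_5 < v_6 on the vertex set. Then K (dimension 2) consists of the simplices:

  0-simplices (7): [v_0], [v_1], [v_2], [v_3], [v_4], [v_5], [v_6]
  1-simplices (18): (18 of them)
  2-simplices (12): (12 of them)

giving chain groups C_0 ≅ Z^7, C_1 ≅ Z^18, C_2 ≅ Z^12.

The boundary map ∂_1: C_1 → C_0 sends each edge [p,q] (with p < q) to q − p. For instance
  ∂[v_2,v_3] = [v_3] − [v_2].
This gives a 7×18 integer matrix of rank 6; reducing to Smith normal form yields diagonal entries (1,1,1,1,1,1).

∂_2: C_2 → C_1 acts by ∂[p,q,r] = [q,r] − [p,r] + [p,q]. For instance
  ∂[v_1,v_3,v_4] = [v_3,v_4] − [v_1,v_4] + [v_1,v_3],
  ∂[v_0,v_2,v_4] = [v_2,v_4] − [v_0,v_4] + [v_0,v_2].
As a 18×12 matrix over Z this has rank 12, with invariant factors (1,1,1,1,1,1,1,1,1,1,1,2).

Now H_k = ker ∂_k / im ∂_{k+1}, so:

  H_0: rank C_0 − rank ∂_1 = 7 − 6 = 1, and the invariant factors of ∂_1 are all 1, so H_0 = Z.
  H_1: rank ker ∂_1 − rank ∂_2 = (18 − 6) − 12 = 0, and ∂_2 has invariant factor 2 > 1, so H_1 = Z/2Z.
  H_2: rank ker ∂_2 − rank ∂_3 = (12 − 12) − 0 = 0, and there is no ∂_3, so H_2 = 0.

H_0 ≅ Z,  H_1 ≅ Z/2Z,  H_2 = 0.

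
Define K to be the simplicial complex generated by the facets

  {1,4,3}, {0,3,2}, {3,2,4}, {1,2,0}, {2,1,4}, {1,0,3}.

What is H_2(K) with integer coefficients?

We work with the vertex ordering 0 < 1 < 2 < 3 < 4. The simplices of K, each written with vertices in increasing order, are:

  0-simplices (5): [0], [1], [2], [3], [4]
  1-simplices (9): [0,1], [0,2], [0,3], [1,2], [1,3], [1,4], [2,3], [2,4], [3,4]
  2-simplices (6): [0,1,2], [0,1,3], [0,2,3], [1,2,4], [1,3,4], [2,3,4]

giving chain groups C_0 ≅ Z^5, C_1 ≅ Z^9, C_2 ≅ Z^6.

Boundary ∂_1: C_1 → C_0 sends each edge [p,q] (with p < q) to q − p.
This gives a 5×9 integer matrix of rank 4; reducing to Smith normal form yields diagonal entries (1,1,1,1).

Boundary ∂_2: C_2 → C_1 sends each 2-simplex [p,q,r] to [q,r] − [p,r] + [p,q]. For instance
  ∂[0,2,3] = [2,3] − [0,3] + [0,2],
  ∂[1,2,4] = [2,4] − [1,4] + [1,2].
The 9×6 boundary matrix has rank 5 and Smith normal form diag(1,1,1,1,1).

Reading off H_k = ker ∂_k / im ∂_{k+1}:

  H_2: rank ker ∂_2 − rank ∂_3 = (6 − 5) − 0 = 1, and there is no ∂_3, so H_2 = Z.

H_2 = Z.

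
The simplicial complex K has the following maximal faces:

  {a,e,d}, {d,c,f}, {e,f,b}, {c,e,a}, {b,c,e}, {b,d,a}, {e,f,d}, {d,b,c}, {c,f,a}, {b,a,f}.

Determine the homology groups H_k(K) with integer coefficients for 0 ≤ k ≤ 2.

We work with the vertex ordering a < b < c < d < e < f. The simplices of K, each written with vertices in increasing order, are:

  0-simplices (6): a, b, c, d, e, f
  1-simplices (15): ab, ac, ad, ae, af, bc, bd, be, bf, cd, ce, cf, de, df, ef
  2-simplices (10): abd, abf, ace, acf, ade, bcd, bce, bef, cdf, def

so the chain groups are C_0 ≅ Z^6, C_1 ≅ Z^15, C_2 ≅ Z^10.

The boundary map ∂_1: C_1 → C_0 is given by ∂[p,q] = [q] − [p]. For instance
  ∂bc = c − b.
As a 6×15 matrix over Z this has rank 5, with invariant factors (1,1,1,1,1).

∂_2: C_2 → C_1 maps a triangle to the signed sum of its edges. For instance
  ∂bce = ce − be + bc,
  ∂ace = ce − ae + ac.
This gives a 15×10 integer matrix of rank 10; reducing to Smith normal form yields diagonal entries (1,1,1,1,1,1,1,1,1,2).

Computing H_k = (kernel of ∂_k) / (image of ∂_{k+1}):

  H_0: rank C_0 − rank ∂_1 = 6 − 5 = 1, and the invariant factors of ∂_1 are all 1, so H_0 = Z.
  H_1: rank ker ∂_1 − rank ∂_2 = (15 − 5) − 10 = 0, and ∂_2 has invariant factor 2 > 1, so H_1 = Z/2.
  H_2: rank ker ∂_2 − rank ∂_3 = (10 − 10) − 0 = 0, and there is no ∂_3, so H_2 = 0.

(K is a triangulation of the real projective plane RP^2.)

H_0 ≅ Z,  H_1 ≅ Z/2,  H_2 = 0.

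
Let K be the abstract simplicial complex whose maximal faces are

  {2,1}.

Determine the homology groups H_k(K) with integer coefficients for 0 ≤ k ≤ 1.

H_0 = Z,  H_1 = 0.

We work with the vertex ordering 1 < 2. The simplices of K, each written with vertices in increasing order, are:

  0-simplices (2): [1], [2]
  1-simplices (1): [1,2]

Hence C_0 ≅ Z^2, C_1 ≅ Z^1.

∂_1: C_1 → C_0 sends each edge [p,q] (with p < q) to q − p. For instance
  ∂[1,2] = [2] − [1].
The 2×1 boundary matrix has rank 1 and Smith normal form diag(1).

Computing H_k = (kernel of ∂_k) / (image of ∂_{k+1}):

  H_0: rank C_0 − rank ∂_1 = 2 − 1 = 1, and the invariant factors of ∂_1 are all 1, so H_0 = Z.
  H_1: rank ker ∂_1 − rank ∂_2 = (1 − 1) − 0 = 0, and there is no ∂_2, so H_1 = 0.

As a check, the Euler characteristic is 2 − 1 = 1, which agrees with 1 − 0 = 1.
(K is a triangulation of the 1-simplex.)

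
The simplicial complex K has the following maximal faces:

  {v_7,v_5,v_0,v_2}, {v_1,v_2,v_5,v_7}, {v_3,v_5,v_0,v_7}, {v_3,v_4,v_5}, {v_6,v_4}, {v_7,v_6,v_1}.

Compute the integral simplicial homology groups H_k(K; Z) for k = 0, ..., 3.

H_0 ≅ Z,  H_1 ≅ Z,  H_2 = 0,  H_3 = 0.

K has 8 vertices, 17 edges, 12 triangles, 3 3-simplices.
rank ∂_0 = 0, rank ∂_1 = 7 ⇒ b_0 = 8 − 0 − 7 = 1; all invariant factors of ∂_1 are 1 so no torsion. So H_0 = Z.
rank ∂_1 = 7, rank ∂_2 = 9 ⇒ b_1 = 17 − 7 − 9 = 1; all invariant factors of ∂_2 are 1 so no torsion. So H_1 = Z.
rank ∂_2 = 9, rank ∂_3 = 3 ⇒ b_2 = 12 − 9 − 3 = 0; all invariant factors of ∂_3 are 1 so no torsion. So H_2 = 0.
rank ∂_3 = 3, rank ∂_4 = 0 ⇒ b_3 = 3 − 3 − 0 = 0. So H_3 = 0.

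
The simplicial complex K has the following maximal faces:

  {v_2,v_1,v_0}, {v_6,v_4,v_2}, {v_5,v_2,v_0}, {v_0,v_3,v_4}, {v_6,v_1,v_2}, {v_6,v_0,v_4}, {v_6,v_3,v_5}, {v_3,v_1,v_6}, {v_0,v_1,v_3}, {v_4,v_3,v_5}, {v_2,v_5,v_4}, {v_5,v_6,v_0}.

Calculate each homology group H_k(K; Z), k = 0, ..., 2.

H_0 ≅ Z,  H_1 ≅ Z/2,  H_2 = 0.

We work with the vertex ordering v_0 < v_1 < v_2 < v_3 < v_4 < v_5 < v_6. The simplices of K, each written with vertices in increasing order, are:

  0-simplices (7): [v_0], [v_1], [v_2], [v_3], [v_4], [v_5], [v_6]
  1-simplices (18): (18 of them)
  2-simplices (12): (12 of them)

so the chain groups are C_0 ≅ Z^7, C_1 ≅ Z^18, C_2 ≅ Z^12.

∂_1: C_1 → C_0 is given by ∂[p,q] = [q] − [p]. For instance
  ∂[v_3,v_6] = [v_6] − [v_3].
As a 7×18 matrix over Z this has rank 6, with invariant factors (1,1,1,1,1,1).

The boundary map ∂_2: C_2 → C_1 sends each 2-simplex [p,q,r] to [q,r] − [p,r] + [p,q]. For instance
  ∂[v_2,v_4,v_6] = [v_4,v_6] − [v_2,v_6] + [v_2,v_4],
  ∂[v_0,v_5,v_6] = [v_5,v_6] − [v_0,v_6] + [v_0,v_5].
The 18×12 boundary matrix has rank 12 and Smith normal form diag(1,1,1,1,1,1,1,1,1,1,1,2).

Computing H_k = (kernel of ∂_k) / (image of ∂_{k+1}):

  H_0: rank C_0 − rank ∂_1 = 7 − 6 = 1, and the invariant factors of ∂_1 are all 1, so H_0 ≅ Z.
  H_1: rank ker ∂_1 − rank ∂_2 = (18 − 6) − 12 = 0, and ∂_2 has invariant factor 2 > 1, so H_1 ≅ Z/2.
  H_2: rank ker ∂_2 − rank ∂_3 = (12 − 12) − 0 = 0, and there is no ∂_3, so H_2 ≅ 0.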